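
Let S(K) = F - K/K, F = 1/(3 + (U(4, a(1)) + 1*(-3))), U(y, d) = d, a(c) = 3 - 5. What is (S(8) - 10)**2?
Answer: 529/4 ≈ 132.25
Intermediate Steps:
a(c) = -2
F = -1/2 (F = 1/(3 + (-2 + 1*(-3))) = 1/(3 + (-2 - 3)) = 1/(3 - 5) = 1/(-2) = -1/2 ≈ -0.50000)
S(K) = -3/2 (S(K) = -1/2 - K/K = -1/2 - 1*1 = -1/2 - 1 = -3/2)
(S(8) - 10)**2 = (-3/2 - 10)**2 = (-23/2)**2 = 529/4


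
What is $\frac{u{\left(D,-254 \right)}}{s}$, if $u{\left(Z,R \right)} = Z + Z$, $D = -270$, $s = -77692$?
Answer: $\frac{135}{19423} \approx 0.0069505$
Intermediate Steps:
$u{\left(Z,R \right)} = 2 Z$
$\frac{u{\left(D,-254 \right)}}{s} = \frac{2 \left(-270\right)}{-77692} = \left(-540\right) \left(- \frac{1}{77692}\right) = \frac{135}{19423}$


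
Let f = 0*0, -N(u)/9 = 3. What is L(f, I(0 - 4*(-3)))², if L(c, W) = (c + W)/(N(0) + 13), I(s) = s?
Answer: 36/49 ≈ 0.73469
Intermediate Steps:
N(u) = -27 (N(u) = -9*3 = -27)
f = 0
L(c, W) = -W/14 - c/14 (L(c, W) = (c + W)/(-27 + 13) = (W + c)/(-14) = (W + c)*(-1/14) = -W/14 - c/14)
L(f, I(0 - 4*(-3)))² = (-(0 - 4*(-3))/14 - 1/14*0)² = (-(0 + 12)/14 + 0)² = (-1/14*12 + 0)² = (-6/7 + 0)² = (-6/7)² = 36/49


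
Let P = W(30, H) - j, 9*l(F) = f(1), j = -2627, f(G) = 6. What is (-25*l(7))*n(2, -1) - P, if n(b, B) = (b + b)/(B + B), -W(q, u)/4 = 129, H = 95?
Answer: -6233/3 ≈ -2077.7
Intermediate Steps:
W(q, u) = -516 (W(q, u) = -4*129 = -516)
n(b, B) = b/B (n(b, B) = (2*b)/((2*B)) = (2*b)*(1/(2*B)) = b/B)
l(F) = ⅔ (l(F) = (⅑)*6 = ⅔)
P = 2111 (P = -516 - 1*(-2627) = -516 + 2627 = 2111)
(-25*l(7))*n(2, -1) - P = (-25*⅔)*(2/(-1)) - 1*2111 = -100*(-1)/3 - 2111 = -50/3*(-2) - 2111 = 100/3 - 2111 = -6233/3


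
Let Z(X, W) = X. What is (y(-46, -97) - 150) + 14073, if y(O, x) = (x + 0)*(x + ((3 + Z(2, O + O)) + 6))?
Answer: 22265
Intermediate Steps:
y(O, x) = x*(11 + x) (y(O, x) = (x + 0)*(x + ((3 + 2) + 6)) = x*(x + (5 + 6)) = x*(x + 11) = x*(11 + x))
(y(-46, -97) - 150) + 14073 = (-97*(11 - 97) - 150) + 14073 = (-97*(-86) - 150) + 14073 = (8342 - 150) + 14073 = 8192 + 14073 = 22265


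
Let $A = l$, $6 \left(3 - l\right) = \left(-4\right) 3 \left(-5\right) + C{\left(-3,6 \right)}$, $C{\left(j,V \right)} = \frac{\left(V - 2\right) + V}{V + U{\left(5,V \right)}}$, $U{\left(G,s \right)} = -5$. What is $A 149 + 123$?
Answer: $- \frac{3505}{3} \approx -1168.3$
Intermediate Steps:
$C{\left(j,V \right)} = \frac{-2 + 2 V}{-5 + V}$ ($C{\left(j,V \right)} = \frac{\left(V - 2\right) + V}{V - 5} = \frac{\left(-2 + V\right) + V}{-5 + V} = \frac{-2 + 2 V}{-5 + V}$)
$l = - \frac{26}{3}$ ($l = 3 - \frac{\left(-4\right) 3 \left(-5\right) + \frac{2 \left(-1 + 6\right)}{-5 + 6}}{6} = 3 - \frac{\left(-12\right) \left(-5\right) + 2 \cdot 1^{-1} \cdot 5}{6} = 3 - \frac{60 + 2 \cdot 1 \cdot 5}{6} = 3 - \frac{60 + 10}{6} = 3 - \frac{35}{3} = - \frac{26}{3} \approx -8.6667$)
$A = - \frac{26}{3} \approx -8.6667$
$A 149 + 123 = \left(- \frac{26}{3}\right) 149 + 123 = - \frac{3874}{3} + 123 = - \frac{3505}{3}$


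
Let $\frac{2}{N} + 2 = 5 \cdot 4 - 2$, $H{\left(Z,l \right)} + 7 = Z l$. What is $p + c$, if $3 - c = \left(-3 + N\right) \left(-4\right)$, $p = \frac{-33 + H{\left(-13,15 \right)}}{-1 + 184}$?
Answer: $- \frac{3581}{366} \approx -9.7841$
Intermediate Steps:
$H{\left(Z,l \right)} = -7 + Z l$
$N = \frac{1}{8}$ ($N = \frac{2}{-2 + \left(5 \cdot 4 - 2\right)} = \frac{2}{-2 + \left(20 - 2\right)} = \frac{2}{-2 + 18} = \frac{2}{16} = 2 \cdot \frac{1}{16} = \frac{1}{8} \approx 0.125$)
$p = - \frac{235}{183}$ ($p = \frac{-33 - 202}{-1 + 184} = \frac{-33 - 202}{183} = \left(-33 - 202\right) \frac{1}{183} = \left(-235\right) \frac{1}{183} = - \frac{235}{183} \approx -1.2842$)
$c = - \frac{17}{2}$ ($c = 3 - \left(-3 + \frac{1}{8}\right) \left(-4\right) = 3 - \left(- \frac{23}{8}\right) \left(-4\right) = 3 - \frac{23}{2} = - \frac{17}{2} \approx -8.5$)
$p + c = - \frac{235}{183} - \frac{17}{2} = - \frac{3581}{366}$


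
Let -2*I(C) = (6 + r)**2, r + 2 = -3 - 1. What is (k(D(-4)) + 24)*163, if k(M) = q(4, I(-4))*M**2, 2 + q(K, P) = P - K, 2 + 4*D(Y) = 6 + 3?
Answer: 7335/8 ≈ 916.88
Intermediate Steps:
r = -6 (r = -2 + (-3 - 1) = -2 - 4 = -6)
D(Y) = 7/4 (D(Y) = -1/2 + (6 + 3)/4 = -1/2 + (1/4)*9 = -1/2 + 9/4 = 7/4)
I(C) = 0 (I(C) = -(6 - 6)**2/2 = -1/2*0**2 = -1/2*0 = 0)
q(K, P) = -2 + P - K (q(K, P) = -2 + (P - K) = -2 + P - K)
k(M) = -6*M**2 (k(M) = (-2 + 0 - 1*4)*M**2 = (-2 + 0 - 4)*M**2 = -6*M**2)
(k(D(-4)) + 24)*163 = (-6*(7/4)**2 + 24)*163 = (-6*49/16 + 24)*163 = (-147/8 + 24)*163 = (45/8)*163 = 7335/8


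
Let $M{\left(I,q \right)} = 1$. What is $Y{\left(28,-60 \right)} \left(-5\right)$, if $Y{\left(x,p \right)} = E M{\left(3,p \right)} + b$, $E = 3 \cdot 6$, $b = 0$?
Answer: $-90$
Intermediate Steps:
$E = 18$
$Y{\left(x,p \right)} = 18$ ($Y{\left(x,p \right)} = 18 \cdot 1 + 0 = 18 + 0 = 18$)
$Y{\left(28,-60 \right)} \left(-5\right) = 18 \left(-5\right) = -90$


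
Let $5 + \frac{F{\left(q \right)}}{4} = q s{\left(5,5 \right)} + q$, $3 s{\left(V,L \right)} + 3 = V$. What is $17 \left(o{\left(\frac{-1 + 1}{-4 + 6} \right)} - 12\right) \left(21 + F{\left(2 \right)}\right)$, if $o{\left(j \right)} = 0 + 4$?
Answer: $- \frac{5848}{3} \approx -1949.3$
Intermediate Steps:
$s{\left(V,L \right)} = -1 + \frac{V}{3}$
$F{\left(q \right)} = -20 + \frac{20 q}{3}$ ($F{\left(q \right)} = -20 + 4 \left(q \left(-1 + \frac{1}{3} \cdot 5\right) + q\right) = -20 + 4 \left(q \left(-1 + \frac{5}{3}\right) + q\right) = -20 + 4 \left(q \frac{2}{3} + q\right) = -20 + 4 \left(\frac{2 q}{3} + q\right) = -20 + 4 \frac{5 q}{3} = -20 + \frac{20 q}{3}$)
$o{\left(j \right)} = 4$
$17 \left(o{\left(\frac{-1 + 1}{-4 + 6} \right)} - 12\right) \left(21 + F{\left(2 \right)}\right) = 17 \left(4 - 12\right) \left(21 + \left(-20 + \frac{20}{3} \cdot 2\right)\right) = 17 \left(-8\right) \left(21 + \left(-20 + \frac{40}{3}\right)\right) = - 136 \left(21 - \frac{20}{3}\right) = \left(-136\right) \frac{43}{3} = - \frac{5848}{3}$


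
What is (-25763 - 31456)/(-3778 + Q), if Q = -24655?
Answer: 57219/28433 ≈ 2.0124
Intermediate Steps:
(-25763 - 31456)/(-3778 + Q) = (-25763 - 31456)/(-3778 - 24655) = -57219/(-28433) = -57219*(-1/28433) = 57219/28433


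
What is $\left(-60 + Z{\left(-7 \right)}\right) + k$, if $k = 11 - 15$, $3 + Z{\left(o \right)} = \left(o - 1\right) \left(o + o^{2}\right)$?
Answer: $-403$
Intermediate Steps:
$Z{\left(o \right)} = -3 + \left(-1 + o\right) \left(o + o^{2}\right)$ ($Z{\left(o \right)} = -3 + \left(o - 1\right) \left(o + o^{2}\right) = -3 + \left(-1 + o\right) \left(o + o^{2}\right)$)
$k = -4$ ($k = 11 - 15 = -4$)
$\left(-60 + Z{\left(-7 \right)}\right) + k = \left(-60 - \left(-4 + 343\right)\right) - 4 = \left(-60 - 339\right) - 4 = -399 - 4 = -403$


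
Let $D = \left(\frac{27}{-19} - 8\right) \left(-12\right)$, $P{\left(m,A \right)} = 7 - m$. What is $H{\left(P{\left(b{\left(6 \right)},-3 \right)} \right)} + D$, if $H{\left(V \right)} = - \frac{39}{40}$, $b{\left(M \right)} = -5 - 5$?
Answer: $\frac{85179}{760} \approx 112.08$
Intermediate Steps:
$b{\left(M \right)} = -10$
$H{\left(V \right)} = - \frac{39}{40}$ ($H{\left(V \right)} = \left(-39\right) \frac{1}{40} = - \frac{39}{40}$)
$D = \frac{2148}{19}$ ($D = \left(27 \left(- \frac{1}{19}\right) - 8\right) \left(-12\right) = \left(- \frac{27}{19} - 8\right) \left(-12\right) = \left(- \frac{179}{19}\right) \left(-12\right) = \frac{2148}{19} \approx 113.05$)
$H{\left(P{\left(b{\left(6 \right)},-3 \right)} \right)} + D = - \frac{39}{40} + \frac{2148}{19} = \frac{85179}{760}$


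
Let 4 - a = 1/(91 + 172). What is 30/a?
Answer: 7890/1051 ≈ 7.5071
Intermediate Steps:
a = 1051/263 (a = 4 - 1/(91 + 172) = 4 - 1/263 = 1051/263 ≈ 3.9962)
30/a = 30/(1051/263) = 30*(263/1051) = 7890/1051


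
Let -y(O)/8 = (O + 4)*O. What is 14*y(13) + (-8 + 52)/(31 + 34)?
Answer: -1608836/65 ≈ -24751.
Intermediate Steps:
y(O) = -8*O*(4 + O) (y(O) = -8*(O + 4)*O = -8*(4 + O)*O = -8*O*(4 + O))
14*y(13) + (-8 + 52)/(31 + 34) = 14*(-8*13*(4 + 13)) + (-8 + 52)/(31 + 34) = 14*(-8*13*17) + 44/65 = 14*(-1768) + 44*(1/65) = -24752 + 44/65 = -1608836/65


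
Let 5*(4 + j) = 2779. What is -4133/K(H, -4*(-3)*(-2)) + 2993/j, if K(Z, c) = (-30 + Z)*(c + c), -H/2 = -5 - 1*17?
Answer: 21459427/1854048 ≈ 11.574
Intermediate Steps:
j = 2759/5 (j = -4 + (1/5)*2779 = -4 + 2779/5 = 2759/5 ≈ 551.80)
H = 44 (H = -2*(-5 - 1*17) = -2*(-5 - 17) = -2*(-22) = 44)
K(Z, c) = 2*c*(-30 + Z) (K(Z, c) = (-30 + Z)*(2*c) = 2*c*(-30 + Z))
-4133/K(H, -4*(-3)*(-2)) + 2993/j = -4133*(-1/(48*(-30 + 44))) + 2993/(2759/5) = -4133/(2*(12*(-2))*14) + 2993*(5/2759) = -4133/(2*(-24)*14) + 14965/2759 = -4133/(-672) + 14965/2759 = -4133*(-1/672) + 14965/2759 = 4133/672 + 14965/2759 = 21459427/1854048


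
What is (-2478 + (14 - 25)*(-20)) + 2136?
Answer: -122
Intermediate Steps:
(-2478 + (14 - 25)*(-20)) + 2136 = (-2478 - 11*(-20)) + 2136 = (-2478 + 220) + 2136 = -2258 + 2136 = -122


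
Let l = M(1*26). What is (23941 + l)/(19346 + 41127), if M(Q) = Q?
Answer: 23967/60473 ≈ 0.39633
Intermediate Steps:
l = 26 (l = 1*26 = 26)
(23941 + l)/(19346 + 41127) = (23941 + 26)/(19346 + 41127) = 23967/60473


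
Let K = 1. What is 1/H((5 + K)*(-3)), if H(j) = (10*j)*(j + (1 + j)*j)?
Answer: -1/51840 ≈ -1.9290e-5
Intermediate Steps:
H(j) = 10*j*(j + j*(1 + j)) (H(j) = (10*j)*(j + j*(1 + j)) = 10*j*(j + j*(1 + j)))
1/H((5 + K)*(-3)) = 1/(10*((5 + 1)*(-3))**2*(2 + (5 + 1)*(-3))) = 1/(10*(6*(-3))**2*(2 + 6*(-3))) = 1/(10*(-18)**2*(2 - 18)) = 1/(10*324*(-16)) = 1/(-51840) = -1/51840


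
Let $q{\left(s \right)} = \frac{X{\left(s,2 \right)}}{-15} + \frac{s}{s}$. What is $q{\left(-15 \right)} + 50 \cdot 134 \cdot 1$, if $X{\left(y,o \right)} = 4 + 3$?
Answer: $\frac{100508}{15} \approx 6700.5$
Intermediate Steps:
$X{\left(y,o \right)} = 7$
$q{\left(s \right)} = \frac{8}{15}$ ($q{\left(s \right)} = \frac{7}{-15} + \frac{s}{s} = 7 \left(- \frac{1}{15}\right) + 1 = - \frac{7}{15} + 1 = \frac{8}{15}$)
$q{\left(-15 \right)} + 50 \cdot 134 \cdot 1 = \frac{8}{15} + 50 \cdot 134 \cdot 1 = \frac{8}{15} + 50 \cdot 134 = \frac{8}{15} + 6700 = \frac{100508}{15}$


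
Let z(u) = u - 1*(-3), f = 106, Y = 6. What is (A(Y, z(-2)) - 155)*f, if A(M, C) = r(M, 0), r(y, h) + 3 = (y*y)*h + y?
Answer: -16112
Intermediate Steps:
z(u) = 3 + u (z(u) = u + 3 = 3 + u)
r(y, h) = -3 + y + h*y**2 (r(y, h) = -3 + ((y*y)*h + y) = -3 + (y**2*h + y) = -3 + (h*y**2 + y) = -3 + (y + h*y**2) = -3 + y + h*y**2)
A(M, C) = -3 + M (A(M, C) = -3 + M + 0*M**2 = -3 + M + 0 = -3 + M)
(A(Y, z(-2)) - 155)*f = ((-3 + 6) - 155)*106 = (3 - 155)*106 = -152*106 = -16112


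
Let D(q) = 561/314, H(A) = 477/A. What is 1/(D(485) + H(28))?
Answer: 4396/82743 ≈ 0.053128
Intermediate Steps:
D(q) = 561/314 (D(q) = 561*(1/314) = 561/314)
1/(D(485) + H(28)) = 1/(561/314 + 477/28) = 1/(82743/4396) = 4396/82743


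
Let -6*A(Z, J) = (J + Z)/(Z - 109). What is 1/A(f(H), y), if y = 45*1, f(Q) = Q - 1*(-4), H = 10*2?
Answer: 170/23 ≈ 7.3913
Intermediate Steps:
H = 20
f(Q) = 4 + Q (f(Q) = Q + 4 = 4 + Q)
y = 45
A(Z, J) = -(J + Z)/(6*(-109 + Z)) (A(Z, J) = -(J + Z)/(6*(Z - 109)) = -(J + Z)/(6*(-109 + Z)))
1/A(f(H), y) = 1/((-1*45 - (4 + 20))/(6*(-109 + (4 + 20)))) = 1/((-45 - 1*24)/(6*(-109 + 24))) = 1/((⅙)*(-45 - 24)/(-85)) = 1/((⅙)*(-1/85)*(-69)) = 1/(23/170) = 170/23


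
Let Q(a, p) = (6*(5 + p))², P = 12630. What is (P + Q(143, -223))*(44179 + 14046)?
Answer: 100350438150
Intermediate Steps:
Q(a, p) = (30 + 6*p)²
(P + Q(143, -223))*(44179 + 14046) = (12630 + 36*(5 - 223)²)*(44179 + 14046) = (12630 + 36*(-218)²)*58225 = (12630 + 36*47524)*58225 = (12630 + 1710864)*58225 = 1723494*58225 = 100350438150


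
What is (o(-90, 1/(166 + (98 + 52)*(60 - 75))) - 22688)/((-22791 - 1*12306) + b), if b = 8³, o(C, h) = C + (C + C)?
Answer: 22958/34585 ≈ 0.66381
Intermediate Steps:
o(C, h) = 3*C (o(C, h) = C + 2*C = 3*C)
b = 512
(o(-90, 1/(166 + (98 + 52)*(60 - 75))) - 22688)/((-22791 - 1*12306) + b) = (3*(-90) - 22688)/((-22791 - 1*12306) + 512) = (-270 - 22688)/((-22791 - 12306) + 512) = -22958/(-35097 + 512) = -22958/(-34585) = -22958*(-1/34585) = 22958/34585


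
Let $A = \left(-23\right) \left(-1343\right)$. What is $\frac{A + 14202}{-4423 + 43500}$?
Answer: $\frac{45091}{39077} \approx 1.1539$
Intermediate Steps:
$A = 30889$
$\frac{A + 14202}{-4423 + 43500} = \frac{30889 + 14202}{-4423 + 43500} = \frac{45091}{39077}$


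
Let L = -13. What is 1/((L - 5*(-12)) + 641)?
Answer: 1/688 ≈ 0.0014535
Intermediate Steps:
1/((L - 5*(-12)) + 641) = 1/((-13 - 5*(-12)) + 641) = 1/((-13 + 60) + 641) = 1/(47 + 641) = 1/688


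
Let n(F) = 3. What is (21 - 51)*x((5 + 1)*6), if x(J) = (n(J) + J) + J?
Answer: -2250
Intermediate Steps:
x(J) = 3 + 2*J (x(J) = (3 + J) + J = 3 + 2*J)
(21 - 51)*x((5 + 1)*6) = (21 - 51)*(3 + 2*((5 + 1)*6)) = -30*(3 + 2*(6*6)) = -30*(3 + 2*36) = -30*(3 + 72) = -30*75 = -2250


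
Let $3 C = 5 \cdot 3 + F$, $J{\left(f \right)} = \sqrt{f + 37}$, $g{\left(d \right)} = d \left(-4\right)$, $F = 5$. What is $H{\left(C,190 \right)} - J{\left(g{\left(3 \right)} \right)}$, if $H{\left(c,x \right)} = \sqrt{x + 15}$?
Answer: $-5 + \sqrt{205} \approx 9.3178$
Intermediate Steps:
$g{\left(d \right)} = - 4 d$
$J{\left(f \right)} = \sqrt{37 + f}$
$C = \frac{20}{3}$ ($C = \frac{5 \cdot 3 + 5}{3} = \frac{15 + 5}{3} = \frac{1}{3} \cdot 20 = \frac{20}{3} \approx 6.6667$)
$H{\left(c,x \right)} = \sqrt{15 + x}$
$H{\left(C,190 \right)} - J{\left(g{\left(3 \right)} \right)} = \sqrt{15 + 190} - \sqrt{37 - 12} = \sqrt{205} - \sqrt{37 - 12} = \sqrt{205} - \sqrt{25} = \sqrt{205} - 5 = -5 + \sqrt{205}$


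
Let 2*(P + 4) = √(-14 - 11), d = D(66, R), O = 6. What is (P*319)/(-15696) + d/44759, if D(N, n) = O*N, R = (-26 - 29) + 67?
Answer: 1439275/15966756 - 1595*I/31392 ≈ 0.090142 - 0.050809*I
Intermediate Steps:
R = 12 (R = -55 + 67 = 12)
D(N, n) = 6*N
d = 396 (d = 6*66 = 396)
P = -4 + 5*I/2 (P = -4 + √(-14 - 11)/2 = -4 + √(-25)/2 = -4 + (5*I)/2 = -4 + 5*I/2 ≈ -4.0 + 2.5*I)
(P*319)/(-15696) + d/44759 = ((-4 + 5*I/2)*319)/(-15696) + 396/44759 = (-1276 + 1595*I/2)*(-1/15696) + 396*(1/44759) = (319/3924 - 1595*I/31392) + 36/4069 = 1439275/15966756 - 1595*I/31392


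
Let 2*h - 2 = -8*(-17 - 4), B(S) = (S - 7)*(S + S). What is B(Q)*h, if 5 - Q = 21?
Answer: 62560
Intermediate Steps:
Q = -16 (Q = 5 - 1*21 = 5 - 21 = -16)
B(S) = 2*S*(-7 + S) (B(S) = (-7 + S)*(2*S) = 2*S*(-7 + S))
h = 85 (h = 1 + (-8*(-17 - 4))/2 = 1 + (-8*(-21))/2 = 1 + (1/2)*168 = 1 + 84 = 85)
B(Q)*h = (2*(-16)*(-7 - 16))*85 = (2*(-16)*(-23))*85 = 736*85 = 62560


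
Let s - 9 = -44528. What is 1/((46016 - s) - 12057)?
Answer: 1/78478 ≈ 1.2742e-5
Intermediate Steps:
s = -44519 (s = 9 - 44528 = -44519)
1/((46016 - s) - 12057) = 1/((46016 - 1*(-44519)) - 12057) = 1/((46016 + 44519) - 12057) = 1/(90535 - 12057) = 1/78478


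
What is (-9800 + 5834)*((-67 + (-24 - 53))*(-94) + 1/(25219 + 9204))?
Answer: -1847956625214/34423 ≈ -5.3684e+7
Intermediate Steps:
(-9800 + 5834)*((-67 + (-24 - 53))*(-94) + 1/(25219 + 9204)) = -3966*((-67 - 77)*(-94) + 1/34423) = -3966*(-144*(-94) + 1/34423) = -3966*(13536 + 1/34423) = -3966*465949729/34423 = -1847956625214/34423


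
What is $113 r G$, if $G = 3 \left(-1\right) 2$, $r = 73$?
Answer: $-49494$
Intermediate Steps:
$G = -6$ ($G = \left(-3\right) 2 = -6$)
$113 r G = 113 \cdot 73 \left(-6\right) = 8249 \left(-6\right) = -49494$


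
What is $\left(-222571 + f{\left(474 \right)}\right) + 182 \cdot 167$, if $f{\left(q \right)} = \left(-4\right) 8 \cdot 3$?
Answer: $-192273$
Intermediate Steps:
$f{\left(q \right)} = -96$ ($f{\left(q \right)} = \left(-32\right) 3 = -96$)
$\left(-222571 + f{\left(474 \right)}\right) + 182 \cdot 167 = \left(-222571 - 96\right) + 182 \cdot 167 = -222667 + 30394 = -192273$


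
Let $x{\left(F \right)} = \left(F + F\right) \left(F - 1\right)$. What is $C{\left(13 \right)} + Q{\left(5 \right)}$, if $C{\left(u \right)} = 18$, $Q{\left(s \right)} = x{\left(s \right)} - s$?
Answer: $53$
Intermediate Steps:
$x{\left(F \right)} = 2 F \left(-1 + F\right)$
$Q{\left(s \right)} = - s + 2 s \left(-1 + s\right)$ ($Q{\left(s \right)} = 2 s \left(-1 + s\right) - s = - s + 2 s \left(-1 + s\right)$)
$C{\left(13 \right)} + Q{\left(5 \right)} = 18 + 5 \left(-3 + 2 \cdot 5\right) = 18 + 5 \left(-3 + 10\right) = 18 + 5 \cdot 7 = 18 + 35 = 53$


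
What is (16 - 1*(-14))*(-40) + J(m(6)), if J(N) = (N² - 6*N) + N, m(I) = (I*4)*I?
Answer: 18816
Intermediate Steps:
m(I) = 4*I² (m(I) = (4*I)*I = 4*I²)
J(N) = N² - 5*N
(16 - 1*(-14))*(-40) + J(m(6)) = (16 - 1*(-14))*(-40) + (4*6²)*(-5 + 4*6²) = (16 + 14)*(-40) + (4*36)*(-5 + 4*36) = 30*(-40) + 144*(-5 + 144) = -1200 + 144*139 = -1200 + 20016 = 18816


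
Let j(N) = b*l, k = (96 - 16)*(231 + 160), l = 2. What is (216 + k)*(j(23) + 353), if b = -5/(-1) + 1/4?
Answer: 11448796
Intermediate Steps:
b = 21/4 (b = -5*(-1) + 1*(¼) = 5 + ¼ = 21/4 ≈ 5.2500)
k = 31280 (k = 80*391 = 31280)
j(N) = 21/2 (j(N) = (21/4)*2 = 21/2)
(216 + k)*(j(23) + 353) = (216 + 31280)*(21/2 + 353) = 31496*(727/2) = 11448796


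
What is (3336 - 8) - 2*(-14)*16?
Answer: 3776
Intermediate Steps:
(3336 - 8) - 2*(-14)*16 = 3328 + 28*16 = 3328 + 448 = 3776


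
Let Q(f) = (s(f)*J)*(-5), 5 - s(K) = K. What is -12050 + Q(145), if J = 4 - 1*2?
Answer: -10650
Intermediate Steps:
J = 2 (J = 4 - 2 = 2)
s(K) = 5 - K
Q(f) = -50 + 10*f (Q(f) = ((5 - f)*2)*(-5) = (10 - 2*f)*(-5) = -50 + 10*f)
-12050 + Q(145) = -12050 + (-50 + 10*145) = -12050 + (-50 + 1450) = -12050 + 1400 = -10650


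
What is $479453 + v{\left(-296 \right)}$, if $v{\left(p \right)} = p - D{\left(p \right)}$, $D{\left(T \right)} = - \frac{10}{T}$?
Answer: $\frac{70915231}{148} \approx 4.7916 \cdot 10^{5}$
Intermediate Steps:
$v{\left(p \right)} = p + \frac{10}{p}$ ($v{\left(p \right)} = p - - \frac{10}{p} = p + \frac{10}{p}$)
$479453 + v{\left(-296 \right)} = 479453 - \left(296 - \frac{10}{-296}\right) = 479453 + \left(-296 + 10 \left(- \frac{1}{296}\right)\right) = 479453 - \frac{43813}{148} = \frac{70915231}{148}$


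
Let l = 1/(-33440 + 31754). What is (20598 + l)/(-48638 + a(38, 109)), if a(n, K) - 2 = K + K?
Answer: -34728227/81632748 ≈ -0.42542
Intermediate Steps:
a(n, K) = 2 + 2*K (a(n, K) = 2 + (K + K) = 2 + 2*K)
l = -1/1686 (l = 1/(-1686) = -1/1686 ≈ -0.00059312)
(20598 + l)/(-48638 + a(38, 109)) = (20598 - 1/1686)/(-48638 + (2 + 2*109)) = 34728227/(1686*(-48638 + (2 + 218))) = 34728227/(1686*(-48638 + 220)) = (34728227/1686)/(-48418) = (34728227/1686)*(-1/48418) = -34728227/81632748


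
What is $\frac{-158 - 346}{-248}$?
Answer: $\frac{63}{31} \approx 2.0323$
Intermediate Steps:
$\frac{-158 - 346}{-248} = \left(-158 - 346\right) \left(- \frac{1}{248}\right) = \left(-504\right) \left(- \frac{1}{248}\right) = \frac{63}{31}$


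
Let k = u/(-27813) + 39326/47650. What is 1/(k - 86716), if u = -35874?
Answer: -220881575/19153499462677 ≈ -1.1532e-5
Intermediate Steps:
k = 467195023/220881575 (k = -35874/(-27813) + 39326/47650 = -35874*(-1/27813) + 39326*(1/47650) = 11958/9271 + 19663/23825 = 467195023/220881575 ≈ 2.1151)
1/(k - 86716) = 1/(467195023/220881575 - 86716) = 1/(-19153499462677/220881575) = -220881575/19153499462677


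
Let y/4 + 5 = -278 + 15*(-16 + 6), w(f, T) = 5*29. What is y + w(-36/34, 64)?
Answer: -1587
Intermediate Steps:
w(f, T) = 145
y = -1732 (y = -20 + 4*(-278 + 15*(-16 + 6)) = -20 + 4*(-278 + 15*(-10)) = -20 + 4*(-278 - 150) = -20 + 4*(-428) = -20 - 1712 = -1732)
y + w(-36/34, 64) = -1732 + 145 = -1587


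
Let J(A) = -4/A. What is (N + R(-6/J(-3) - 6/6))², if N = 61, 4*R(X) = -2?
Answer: 14641/4 ≈ 3660.3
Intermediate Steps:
R(X) = -½ (R(X) = (¼)*(-2) = -½)
(N + R(-6/J(-3) - 6/6))² = (61 - ½)² = (121/2)² = 14641/4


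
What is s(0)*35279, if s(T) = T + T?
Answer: 0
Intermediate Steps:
s(T) = 2*T
s(0)*35279 = (2*0)*35279 = 0*35279 = 0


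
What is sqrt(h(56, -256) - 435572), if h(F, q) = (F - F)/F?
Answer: 2*I*sqrt(108893) ≈ 659.98*I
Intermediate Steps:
h(F, q) = 0 (h(F, q) = 0/F = 0)
sqrt(h(56, -256) - 435572) = sqrt(0 - 435572) = sqrt(-435572) = 2*I*sqrt(108893)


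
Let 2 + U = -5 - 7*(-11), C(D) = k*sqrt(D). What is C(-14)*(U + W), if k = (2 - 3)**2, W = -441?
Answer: -371*I*sqrt(14) ≈ -1388.2*I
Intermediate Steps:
k = 1 (k = (-1)**2 = 1)
C(D) = sqrt(D) (C(D) = 1*sqrt(D) = sqrt(D))
U = 70 (U = -2 + (-5 - 7*(-11)) = -2 + (-5 + 77) = -2 + 72 = 70)
C(-14)*(U + W) = sqrt(-14)*(70 - 441) = (I*sqrt(14))*(-371) = -371*I*sqrt(14)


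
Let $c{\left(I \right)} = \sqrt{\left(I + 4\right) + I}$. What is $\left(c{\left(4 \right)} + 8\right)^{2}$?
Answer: $76 + 32 \sqrt{3} \approx 131.43$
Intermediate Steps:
$c{\left(I \right)} = \sqrt{4 + 2 I}$ ($c{\left(I \right)} = \sqrt{\left(4 + I\right) + I} = \sqrt{4 + 2 I}$)
$\left(c{\left(4 \right)} + 8\right)^{2} = \left(\sqrt{4 + 2 \cdot 4} + 8\right)^{2} = \left(\sqrt{4 + 8} + 8\right)^{2} = \left(\sqrt{12} + 8\right)^{2} = \left(2 \sqrt{3} + 8\right)^{2} = \left(8 + 2 \sqrt{3}\right)^{2}$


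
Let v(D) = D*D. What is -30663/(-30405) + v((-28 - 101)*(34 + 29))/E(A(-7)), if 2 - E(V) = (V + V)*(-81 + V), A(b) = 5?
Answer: 223135191939/2574290 ≈ 86678.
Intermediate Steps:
v(D) = D²
E(V) = 2 - 2*V*(-81 + V) (E(V) = 2 - (V + V)*(-81 + V) = 2 - 2*V*(-81 + V))
-30663/(-30405) + v((-28 - 101)*(34 + 29))/E(A(-7)) = -30663/(-30405) + ((-28 - 101)*(34 + 29))²/(2 - 2*5² + 162*5) = -30663*(-1/30405) + (-129*63)²/(2 - 2*25 + 810) = 10221/10135 + (-8127)²/(2 - 50 + 810) = 10221/10135 + 66048129/762 = 10221/10135 + 66048129*(1/762) = 10221/10135 + 22016043/254 = 223135191939/2574290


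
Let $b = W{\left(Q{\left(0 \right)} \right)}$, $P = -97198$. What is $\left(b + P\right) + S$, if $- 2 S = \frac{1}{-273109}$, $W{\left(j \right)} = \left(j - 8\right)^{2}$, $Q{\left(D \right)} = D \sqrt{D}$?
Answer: $- \frac{53056339211}{546218} \approx -97134.0$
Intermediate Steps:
$Q{\left(D \right)} = D^{\frac{3}{2}}$
$W{\left(j \right)} = \left(-8 + j\right)^{2}$
$S = \frac{1}{546218}$ ($S = - \frac{1}{2 \left(-273109\right)} = \left(- \frac{1}{2}\right) \left(- \frac{1}{273109}\right) = \frac{1}{546218} \approx 1.8308 \cdot 10^{-6}$)
$b = 64$ ($b = \left(-8 + 0^{\frac{3}{2}}\right)^{2} = \left(-8 + 0\right)^{2} = \left(-8\right)^{2} = 64$)
$\left(b + P\right) + S = \left(64 - 97198\right) + \frac{1}{546218} = -97134 + \frac{1}{546218} = - \frac{53056339211}{546218}$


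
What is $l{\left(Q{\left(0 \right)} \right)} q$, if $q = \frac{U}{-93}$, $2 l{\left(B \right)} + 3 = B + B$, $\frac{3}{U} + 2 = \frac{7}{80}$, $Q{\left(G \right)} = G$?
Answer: $- \frac{40}{1581} \approx -0.0253$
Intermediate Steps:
$U = - \frac{80}{51}$ ($U = \frac{3}{-2 + \frac{7}{80}} = \frac{3}{- \frac{153}{80}} = 3 \left(- \frac{80}{153}\right) = - \frac{80}{51} \approx -1.5686$)
$l{\left(B \right)} = - \frac{3}{2} + B$ ($l{\left(B \right)} = - \frac{3}{2} + \frac{B + B}{2} = - \frac{3}{2} + \frac{2 B}{2} = - \frac{3}{2} + B$)
$q = \frac{80}{4743}$ ($q = - \frac{80}{51 \left(-93\right)} = \left(- \frac{80}{51}\right) \left(- \frac{1}{93}\right) = \frac{80}{4743} \approx 0.016867$)
$l{\left(Q{\left(0 \right)} \right)} q = \left(- \frac{3}{2} + 0\right) \frac{80}{4743} = \left(- \frac{3}{2}\right) \frac{80}{4743} = - \frac{40}{1581}$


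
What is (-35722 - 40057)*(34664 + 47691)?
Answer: -6240779545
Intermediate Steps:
(-35722 - 40057)*(34664 + 47691) = -75779*82355 = -6240779545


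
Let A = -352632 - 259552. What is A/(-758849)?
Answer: 612184/758849 ≈ 0.80673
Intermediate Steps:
A = -612184
A/(-758849) = -612184/(-758849) = -612184*(-1/758849) = 612184/758849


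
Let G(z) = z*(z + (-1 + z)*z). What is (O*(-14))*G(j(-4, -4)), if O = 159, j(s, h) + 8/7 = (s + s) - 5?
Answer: 308555082/49 ≈ 6.2970e+6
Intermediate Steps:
j(s, h) = -43/7 + 2*s (j(s, h) = -8/7 + ((s + s) - 5) = -8/7 + (2*s - 5) = -8/7 + (-5 + 2*s) = -43/7 + 2*s)
G(z) = z*(z + z*(-1 + z))
(O*(-14))*G(j(-4, -4)) = (159*(-14))*(-43/7 + 2*(-4))³ = -2226*(-43/7 - 8)³ = -2226*(-99/7)³ = -2226*(-970299/343) = 308555082/49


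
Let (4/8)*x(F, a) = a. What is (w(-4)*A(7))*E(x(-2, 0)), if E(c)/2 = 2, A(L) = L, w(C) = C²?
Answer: 448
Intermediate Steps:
x(F, a) = 2*a
E(c) = 4 (E(c) = 2*2 = 4)
(w(-4)*A(7))*E(x(-2, 0)) = ((-4)²*7)*4 = (16*7)*4 = 112*4 = 448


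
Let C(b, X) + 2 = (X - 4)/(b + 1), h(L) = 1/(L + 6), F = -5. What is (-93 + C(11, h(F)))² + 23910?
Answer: 527721/16 ≈ 32983.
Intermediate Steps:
h(L) = 1/(6 + L)
C(b, X) = -2 + (-4 + X)/(1 + b) (C(b, X) = -2 + (X - 4)/(b + 1) = -2 + (-4 + X)/(1 + b))
(-93 + C(11, h(F)))² + 23910 = (-93 + (-6 + 1/(6 - 5) - 2*11)/(1 + 11))² + 23910 = (-93 + (-6 + 1/1 - 22)/12)² + 23910 = (-93 + (-6 + 1 - 22)/12)² + 23910 = (-93 + (1/12)*(-27))² + 23910 = (-93 - 9/4)² + 23910 = (-381/4)² + 23910 = 145161/16 + 23910 = 527721/16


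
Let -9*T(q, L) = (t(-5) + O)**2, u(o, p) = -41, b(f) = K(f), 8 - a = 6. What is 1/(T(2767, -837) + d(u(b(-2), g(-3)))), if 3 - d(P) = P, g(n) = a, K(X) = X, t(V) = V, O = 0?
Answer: 9/371 ≈ 0.024259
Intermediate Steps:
a = 2 (a = 8 - 1*6 = 8 - 6 = 2)
g(n) = 2
b(f) = f
T(q, L) = -25/9 (T(q, L) = -(-5 + 0)**2/9 = -1/9*(-5)**2 = -1/9*25 = -25/9)
d(P) = 3 - P
1/(T(2767, -837) + d(u(b(-2), g(-3)))) = 1/(-25/9 + (3 - 1*(-41))) = 1/(-25/9 + (3 + 41)) = 1/(-25/9 + 44) = 1/(371/9) = 9/371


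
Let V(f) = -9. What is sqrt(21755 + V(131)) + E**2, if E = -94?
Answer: 8836 + sqrt(21746) ≈ 8983.5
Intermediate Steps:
sqrt(21755 + V(131)) + E**2 = sqrt(21755 - 9) + (-94)**2 = sqrt(21746) + 8836 = 8836 + sqrt(21746)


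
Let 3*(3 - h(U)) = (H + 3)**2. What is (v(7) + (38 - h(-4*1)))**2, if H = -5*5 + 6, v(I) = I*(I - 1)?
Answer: 237169/9 ≈ 26352.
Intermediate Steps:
v(I) = I*(-1 + I)
H = -19 (H = -25 + 6 = -19)
h(U) = -247/3 (h(U) = 3 - (-19 + 3)**2/3 = 3 - 1/3*(-16)**2 = 3 - 1/3*256 = 3 - 256/3 = -247/3)
(v(7) + (38 - h(-4*1)))**2 = (7*(-1 + 7) + (38 - 1*(-247/3)))**2 = (7*6 + (38 + 247/3))**2 = (42 + 361/3)**2 = (487/3)**2 = 237169/9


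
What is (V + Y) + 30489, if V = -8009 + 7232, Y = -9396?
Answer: 20316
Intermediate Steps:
V = -777
(V + Y) + 30489 = (-777 - 9396) + 30489 = -10173 + 30489 = 20316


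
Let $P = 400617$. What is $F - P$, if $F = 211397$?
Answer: $-189220$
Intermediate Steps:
$F - P = 211397 - 400617 = -189220$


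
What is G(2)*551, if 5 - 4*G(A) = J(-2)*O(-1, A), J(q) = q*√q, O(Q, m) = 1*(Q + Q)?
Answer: 2755/4 - 551*I*√2 ≈ 688.75 - 779.23*I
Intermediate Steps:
O(Q, m) = 2*Q (O(Q, m) = 1*(2*Q) = 2*Q)
J(q) = q^(3/2)
G(A) = 5/4 - I*√2 (G(A) = 5/4 - (-2)^(3/2)*2*(-1)/4 = 5/4 - (-2*I*√2)*(-2)/4 = 5/4 - I*√2)
G(2)*551 = (5/4 - I*√2)*551 = 2755/4 - 551*I*√2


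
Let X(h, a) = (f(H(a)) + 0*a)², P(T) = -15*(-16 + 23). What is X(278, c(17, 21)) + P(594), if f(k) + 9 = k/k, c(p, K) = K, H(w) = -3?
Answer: -41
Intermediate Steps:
P(T) = -105 (P(T) = -15*7 = -105)
f(k) = -8 (f(k) = -9 + k/k = -9 + 1 = -8)
X(h, a) = 64 (X(h, a) = (-8 + 0*a)² = (-8 + 0)² = (-8)² = 64)
X(278, c(17, 21)) + P(594) = 64 - 105 = -41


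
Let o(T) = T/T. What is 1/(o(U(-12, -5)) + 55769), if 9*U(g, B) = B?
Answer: 1/55770 ≈ 1.7931e-5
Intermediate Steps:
U(g, B) = B/9
o(T) = 1
1/(o(U(-12, -5)) + 55769) = 1/(1 + 55769) = 1/55770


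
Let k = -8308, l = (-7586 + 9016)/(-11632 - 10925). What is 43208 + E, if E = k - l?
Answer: 787240730/22557 ≈ 34900.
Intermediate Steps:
l = -1430/22557 (l = 1430/(-22557) = 1430*(-1/22557) = -1430/22557 ≈ -0.063395)
E = -187402126/22557 (E = -8308 - 1*(-1430/22557) = -8308 + 1430/22557 = -187402126/22557 ≈ -8307.9)
43208 + E = 43208 - 187402126/22557 = 787240730/22557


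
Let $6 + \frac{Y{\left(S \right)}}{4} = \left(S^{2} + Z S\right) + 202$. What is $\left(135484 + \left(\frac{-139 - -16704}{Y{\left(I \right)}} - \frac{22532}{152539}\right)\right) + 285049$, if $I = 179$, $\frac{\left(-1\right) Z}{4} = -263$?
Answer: $\frac{11317957178330887}{26913371004} \approx 4.2053 \cdot 10^{5}$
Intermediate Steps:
$Z = 1052$ ($Z = \left(-4\right) \left(-263\right) = 1052$)
$Y{\left(S \right)} = 784 + 4 S^{2} + 4208 S$ ($Y{\left(S \right)} = -24 + 4 \left(\left(S^{2} + 1052 S\right) + 202\right) = -24 + 4 \left(202 + S^{2} + 1052 S\right) = -24 + \left(808 + 4 S^{2} + 4208 S\right) = 784 + 4 S^{2} + 4208 S$)
$\left(135484 + \left(\frac{-139 - -16704}{Y{\left(I \right)}} - \frac{22532}{152539}\right)\right) + 285049 = \left(135484 - \left(\frac{22532}{152539} - \frac{-139 - -16704}{784 + 4 \cdot 179^{2} + 4208 \cdot 179}\right)\right) + 285049 = \left(135484 - \left(\frac{22532}{152539} - \frac{-139 + 16704}{784 + 4 \cdot 32041 + 753232}\right)\right) + 285049 = \left(135484 - \left(\frac{22532}{152539} - \frac{16565}{784 + 128164 + 753232}\right)\right) + 285049 = \left(135484 - \left(\frac{22532}{152539} - \frac{16565}{882180}\right)\right) + 285049 = \left(135484 + \left(16565 \cdot \frac{1}{882180} - \frac{22532}{152539}\right)\right) + 285049 = \left(135484 + \left(\frac{3313}{176436} - \frac{22532}{152539}\right)\right) + 285049 = \left(135484 - \frac{3470094245}{26913371004}\right) + 285049 = \frac{3646327687011691}{26913371004} + 285049 = \frac{11317957178330887}{26913371004}$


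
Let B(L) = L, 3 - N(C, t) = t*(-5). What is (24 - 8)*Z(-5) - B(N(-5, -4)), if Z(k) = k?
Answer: -63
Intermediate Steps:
N(C, t) = 3 + 5*t (N(C, t) = 3 - t*(-5) = 3 - (-5)*t = 3 + 5*t)
(24 - 8)*Z(-5) - B(N(-5, -4)) = (24 - 8)*(-5) - (3 + 5*(-4)) = 16*(-5) - (3 - 20) = -80 - 1*(-17) = -80 + 17 = -63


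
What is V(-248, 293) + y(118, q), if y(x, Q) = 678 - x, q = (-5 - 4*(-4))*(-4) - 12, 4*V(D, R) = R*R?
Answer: 88089/4 ≈ 22022.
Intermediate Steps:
V(D, R) = R**2/4 (V(D, R) = (R*R)/4 = R**2/4)
q = -56 (q = (-5 + 16)*(-4) - 12 = 11*(-4) - 12 = -44 - 12 = -56)
V(-248, 293) + y(118, q) = (1/4)*293**2 + (678 - 1*118) = (1/4)*85849 + (678 - 118) = 85849/4 + 560 = 88089/4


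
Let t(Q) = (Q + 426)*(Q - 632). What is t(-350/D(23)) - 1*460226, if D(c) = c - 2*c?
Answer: -387419082/529 ≈ -7.3236e+5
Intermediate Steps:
D(c) = -c
t(Q) = (-632 + Q)*(426 + Q) (t(Q) = (426 + Q)*(-632 + Q) = (-632 + Q)*(426 + Q))
t(-350/D(23)) - 1*460226 = (-269232 + (-350/((-1*23)))**2 - (-72100)/((-1*23))) - 1*460226 = (-269232 + (-350/(-23))**2 - (-72100)/(-23)) - 460226 = (-269232 + (-350*(-1/23))**2 - (-72100)*(-1)/23) - 460226 = (-269232 + (350/23)**2 - 206*350/23) - 460226 = (-269232 + 122500/529 - 72100/23) - 460226 = -143959528/529 - 460226 = -387419082/529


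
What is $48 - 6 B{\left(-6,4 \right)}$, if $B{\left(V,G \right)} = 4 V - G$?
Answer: $216$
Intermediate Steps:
$B{\left(V,G \right)} = - G + 4 V$
$48 - 6 B{\left(-6,4 \right)} = 48 - 6 \left(\left(-1\right) 4 + 4 \left(-6\right)\right) = 48 - 6 \left(-4 - 24\right) = 48 - -168 = 48 + 168 = 216$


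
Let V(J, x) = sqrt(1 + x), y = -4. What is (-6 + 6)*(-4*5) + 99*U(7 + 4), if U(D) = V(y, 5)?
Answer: 99*sqrt(6) ≈ 242.50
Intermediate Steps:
U(D) = sqrt(6) (U(D) = sqrt(1 + 5) = sqrt(6))
(-6 + 6)*(-4*5) + 99*U(7 + 4) = (-6 + 6)*(-4*5) + 99*sqrt(6) = 0*(-20) + 99*sqrt(6) = 0 + 99*sqrt(6) = 99*sqrt(6)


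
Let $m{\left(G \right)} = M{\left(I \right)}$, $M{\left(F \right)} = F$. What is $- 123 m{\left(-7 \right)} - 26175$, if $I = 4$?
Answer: $-26667$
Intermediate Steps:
$m{\left(G \right)} = 4$
$- 123 m{\left(-7 \right)} - 26175 = \left(-123\right) 4 - 26175 = -492 - 26175 = -26667$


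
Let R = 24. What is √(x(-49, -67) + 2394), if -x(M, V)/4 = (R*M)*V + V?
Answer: I*√312506 ≈ 559.02*I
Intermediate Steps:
x(M, V) = -4*V - 96*M*V (x(M, V) = -4*((24*M)*V + V) = -4*(24*M*V + V) = -4*(V + 24*M*V) = -4*V - 96*M*V)
√(x(-49, -67) + 2394) = √(-4*(-67)*(1 + 24*(-49)) + 2394) = √(-4*(-67)*(1 - 1176) + 2394) = √(-4*(-67)*(-1175) + 2394) = √(-314900 + 2394) = √(-312506) = I*√312506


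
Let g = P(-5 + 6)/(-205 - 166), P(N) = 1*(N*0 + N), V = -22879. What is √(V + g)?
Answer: I*√3149088810/371 ≈ 151.26*I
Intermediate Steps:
P(N) = N (P(N) = 1*(0 + N) = 1*N = N)
g = -1/371 (g = (-5 + 6)/(-205 - 166) = 1/(-371) = -1/371*1 = -1/371 ≈ -0.0026954)
√(V + g) = √(-22879 - 1/371) = √(-8488110/371) = I*√3149088810/371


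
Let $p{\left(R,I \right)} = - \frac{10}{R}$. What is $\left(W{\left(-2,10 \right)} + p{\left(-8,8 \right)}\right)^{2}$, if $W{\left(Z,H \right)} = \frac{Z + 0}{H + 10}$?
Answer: $\frac{529}{400} \approx 1.3225$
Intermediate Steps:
$W{\left(Z,H \right)} = \frac{Z}{10 + H}$
$\left(W{\left(-2,10 \right)} + p{\left(-8,8 \right)}\right)^{2} = \left(- \frac{2}{10 + 10} - \frac{10}{-8}\right)^{2} = \left(- \frac{2}{20} - - \frac{5}{4}\right)^{2} = \left(\left(-2\right) \frac{1}{20} + \frac{5}{4}\right)^{2} = \left(- \frac{1}{10} + \frac{5}{4}\right)^{2} = \left(\frac{23}{20}\right)^{2} = \frac{529}{400}$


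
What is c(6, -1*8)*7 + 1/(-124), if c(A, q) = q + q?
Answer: -13889/124 ≈ -112.01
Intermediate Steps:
c(A, q) = 2*q
c(6, -1*8)*7 + 1/(-124) = (2*(-1*8))*7 + 1/(-124) = (2*(-8))*7 - 1/124 = -16*7 - 1/124 = -112 - 1/124 = -13889/124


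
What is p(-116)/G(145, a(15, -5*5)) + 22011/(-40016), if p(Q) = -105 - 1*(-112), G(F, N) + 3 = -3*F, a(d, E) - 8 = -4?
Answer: -4960465/8763504 ≈ -0.56604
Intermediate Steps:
a(d, E) = 4 (a(d, E) = 8 - 4 = 4)
G(F, N) = -3 - 3*F
p(Q) = 7 (p(Q) = -105 + 112 = 7)
p(-116)/G(145, a(15, -5*5)) + 22011/(-40016) = 7/(-3 - 3*145) + 22011/(-40016) = 7/(-3 - 435) + 22011*(-1/40016) = 7/(-438) - 22011/40016 = 7*(-1/438) - 22011/40016 = -7/438 - 22011/40016 = -4960465/8763504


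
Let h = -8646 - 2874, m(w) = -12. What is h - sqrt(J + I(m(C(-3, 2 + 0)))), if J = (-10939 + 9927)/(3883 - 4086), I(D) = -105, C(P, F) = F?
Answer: -11520 - I*sqrt(4121509)/203 ≈ -11520.0 - 10.001*I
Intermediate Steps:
J = 1012/203 (J = -1012/(-203) = -1012*(-1/203) = 1012/203 ≈ 4.9852)
h = -11520
h - sqrt(J + I(m(C(-3, 2 + 0)))) = -11520 - sqrt(1012/203 - 105) = -11520 - sqrt(-20303/203) = -11520 - I*sqrt(4121509)/203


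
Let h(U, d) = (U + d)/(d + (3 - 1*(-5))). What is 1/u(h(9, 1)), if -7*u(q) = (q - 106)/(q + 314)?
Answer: 4963/236 ≈ 21.030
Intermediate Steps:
h(U, d) = (U + d)/(8 + d) (h(U, d) = (U + d)/(d + (3 + 5)) = (U + d)/(d + 8) = (U + d)/(8 + d))
u(q) = -(-106 + q)/(7*(314 + q)) (u(q) = -(q - 106)/(7*(q + 314)) = -(-106 + q)/(7*(314 + q)))
1/u(h(9, 1)) = 1/((106 - (9 + 1)/(8 + 1))/(7*(314 + (9 + 1)/(8 + 1)))) = 1/((106 - 10/9)/(7*(314 + 10/9))) = 1/((106 - 10/9)/(7*(314 + (1/9)*10))) = 1/((106 - 1*10/9)/(7*(314 + 10/9))) = 1/((106 - 10/9)/(7*(2836/9))) = 1/((1/7)*(9/2836)*(944/9)) = 1/(236/4963) = 4963/236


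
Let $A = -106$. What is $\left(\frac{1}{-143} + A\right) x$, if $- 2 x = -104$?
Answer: $- \frac{60636}{11} \approx -5512.4$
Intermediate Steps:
$x = 52$ ($x = \left(- \frac{1}{2}\right) \left(-104\right) = 52$)
$\left(\frac{1}{-143} + A\right) x = \left(\frac{1}{-143} - 106\right) 52 = \left(- \frac{1}{143} - 106\right) 52 = \left(- \frac{15159}{143}\right) 52 = - \frac{60636}{11}$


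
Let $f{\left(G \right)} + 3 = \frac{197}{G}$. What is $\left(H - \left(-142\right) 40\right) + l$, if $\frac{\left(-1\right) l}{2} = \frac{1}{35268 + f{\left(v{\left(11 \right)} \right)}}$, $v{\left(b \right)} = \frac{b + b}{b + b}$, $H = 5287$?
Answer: $\frac{194455876}{17731} \approx 10967.0$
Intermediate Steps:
$v{\left(b \right)} = 1$ ($v{\left(b \right)} = \frac{2 b}{2 b} = 2 b \frac{1}{2 b} = 1$)
$f{\left(G \right)} = -3 + \frac{197}{G}$
$l = - \frac{1}{17731}$ ($l = - \frac{2}{35268 - \left(3 - \frac{197}{1}\right)} = - \frac{2}{35268 + \left(-3 + 197 \cdot 1\right)} = - \frac{2}{35268 + \left(-3 + 197\right)} = - \frac{2}{35268 + 194} = - \frac{2}{35462} = \left(-2\right) \frac{1}{35462} = - \frac{1}{17731} \approx -5.6398 \cdot 10^{-5}$)
$\left(H - \left(-142\right) 40\right) + l = \left(5287 - \left(-142\right) 40\right) - \frac{1}{17731} = \left(5287 - -5680\right) - \frac{1}{17731} = \left(5287 + 5680\right) - \frac{1}{17731} = 10967 - \frac{1}{17731} = \frac{194455876}{17731}$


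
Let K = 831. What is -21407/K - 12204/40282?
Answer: -436229149/16737171 ≈ -26.063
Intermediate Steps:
-21407/K - 12204/40282 = -21407/831 - 12204/40282 = -21407*1/831 - 12204*1/40282 = -21407/831 - 6102/20141 = -436229149/16737171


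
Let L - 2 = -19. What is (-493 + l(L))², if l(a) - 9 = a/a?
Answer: 233289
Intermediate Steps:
L = -17 (L = 2 - 19 = -17)
l(a) = 10 (l(a) = 9 + a/a = 9 + 1 = 10)
(-493 + l(L))² = (-493 + 10)² = (-483)² = 233289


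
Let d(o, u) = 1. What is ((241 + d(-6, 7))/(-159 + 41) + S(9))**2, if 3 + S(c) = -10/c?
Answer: 10705984/281961 ≈ 37.970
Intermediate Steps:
S(c) = -3 - 10/c
((241 + d(-6, 7))/(-159 + 41) + S(9))**2 = ((241 + 1)/(-159 + 41) + (-3 - 10/9))**2 = (242/(-118) + (-3 - 10*1/9))**2 = (242*(-1/118) + (-3 - 10/9))**2 = (-121/59 - 37/9)**2 = (-3272/531)**2 = 10705984/281961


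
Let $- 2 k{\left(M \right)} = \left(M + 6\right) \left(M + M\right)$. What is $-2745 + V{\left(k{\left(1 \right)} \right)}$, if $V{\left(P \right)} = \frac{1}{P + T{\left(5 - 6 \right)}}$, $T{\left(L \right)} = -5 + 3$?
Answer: $- \frac{24706}{9} \approx -2745.1$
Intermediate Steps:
$T{\left(L \right)} = -2$
$k{\left(M \right)} = - M \left(6 + M\right)$ ($k{\left(M \right)} = - \frac{\left(M + 6\right) \left(M + M\right)}{2} = - \frac{\left(6 + M\right) 2 M}{2} = - \frac{2 M \left(6 + M\right)}{2} = - M \left(6 + M\right)$)
$V{\left(P \right)} = \frac{1}{-2 + P}$ ($V{\left(P \right)} = \frac{1}{P - 2} = \frac{1}{-2 + P}$)
$-2745 + V{\left(k{\left(1 \right)} \right)} = -2745 + \frac{1}{-2 - 1 \left(6 + 1\right)} = -2745 + \frac{1}{-2 - 1 \cdot 7} = -2745 + \frac{1}{-2 - 7} = -2745 + \frac{1}{-9} = -2745 - \frac{1}{9} = - \frac{24706}{9}$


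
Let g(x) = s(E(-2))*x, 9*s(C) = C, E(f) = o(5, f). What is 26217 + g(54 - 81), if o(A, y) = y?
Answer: 26223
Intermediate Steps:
E(f) = f
s(C) = C/9
g(x) = -2*x/9 (g(x) = ((1/9)*(-2))*x = -2*x/9)
26217 + g(54 - 81) = 26217 - 2*(54 - 81)/9 = 26217 - 2/9*(-27) = 26217 + 6 = 26223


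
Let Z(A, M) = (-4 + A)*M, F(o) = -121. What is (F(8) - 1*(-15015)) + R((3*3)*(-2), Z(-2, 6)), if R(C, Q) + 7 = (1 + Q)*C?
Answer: 15517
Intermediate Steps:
Z(A, M) = M*(-4 + A)
R(C, Q) = -7 + C*(1 + Q) (R(C, Q) = -7 + (1 + Q)*C = -7 + C*(1 + Q))
(F(8) - 1*(-15015)) + R((3*3)*(-2), Z(-2, 6)) = (-121 - 1*(-15015)) + (-7 + (3*3)*(-2) + ((3*3)*(-2))*(6*(-4 - 2))) = (-121 + 15015) + (-7 + 9*(-2) + (9*(-2))*(6*(-6))) = 14894 + (-7 - 18 - 18*(-36)) = 14894 + (-7 - 18 + 648) = 14894 + 623 = 15517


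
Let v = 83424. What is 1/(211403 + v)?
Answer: 1/294827 ≈ 3.3918e-6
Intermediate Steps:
1/(211403 + v) = 1/(211403 + 83424) = 1/294827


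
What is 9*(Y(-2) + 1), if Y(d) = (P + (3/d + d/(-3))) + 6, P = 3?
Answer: 165/2 ≈ 82.500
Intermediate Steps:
Y(d) = 9 + 3/d - d/3 (Y(d) = (3 + (3/d + d/(-3))) + 6 = (3 + (3/d + d*(-⅓))) + 6 = (3 + (3/d - d/3)) + 6 = (3 + 3/d - d/3) + 6 = 9 + 3/d - d/3)
9*(Y(-2) + 1) = 9*((9 + 3/(-2) - ⅓*(-2)) + 1) = 9*((9 + 3*(-½) + ⅔) + 1) = 9*((9 - 3/2 + ⅔) + 1) = 9*(49/6 + 1) = 9*(55/6) = 165/2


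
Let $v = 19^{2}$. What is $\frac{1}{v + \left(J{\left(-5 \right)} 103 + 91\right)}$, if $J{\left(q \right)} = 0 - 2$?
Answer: $\frac{1}{246} \approx 0.004065$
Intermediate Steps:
$v = 361$
$J{\left(q \right)} = -2$
$\frac{1}{v + \left(J{\left(-5 \right)} 103 + 91\right)} = \frac{1}{361 + \left(\left(-2\right) 103 + 91\right)} = \frac{1}{361 + \left(-206 + 91\right)} = \frac{1}{361 - 115} = \frac{1}{246}$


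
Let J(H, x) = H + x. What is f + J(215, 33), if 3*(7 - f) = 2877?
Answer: -704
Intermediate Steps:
f = -952 (f = 7 - ⅓*2877 = 7 - 959 = -952)
f + J(215, 33) = -952 + (215 + 33) = -952 + 248 = -704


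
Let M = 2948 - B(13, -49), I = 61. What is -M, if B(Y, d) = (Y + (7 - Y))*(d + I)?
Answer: -2864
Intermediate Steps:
B(Y, d) = 427 + 7*d (B(Y, d) = (Y + (7 - Y))*(d + 61) = 7*(61 + d) = 427 + 7*d)
M = 2864 (M = 2948 - (427 + 7*(-49)) = 2948 - (427 - 343) = 2948 - 1*84 = 2948 - 84 = 2864)
-M = -1*2864 = -2864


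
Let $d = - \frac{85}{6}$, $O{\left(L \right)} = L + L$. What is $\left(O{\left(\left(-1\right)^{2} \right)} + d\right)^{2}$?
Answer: $\frac{5329}{36} \approx 148.03$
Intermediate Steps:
$O{\left(L \right)} = 2 L$
$d = - \frac{85}{6}$ ($d = \left(-85\right) \frac{1}{6} = - \frac{85}{6} \approx -14.167$)
$\left(O{\left(\left(-1\right)^{2} \right)} + d\right)^{2} = \left(2 \left(-1\right)^{2} - \frac{85}{6}\right)^{2} = \left(2 \cdot 1 - \frac{85}{6}\right)^{2} = \left(2 - \frac{85}{6}\right)^{2} = \left(- \frac{73}{6}\right)^{2} = \frac{5329}{36}$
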